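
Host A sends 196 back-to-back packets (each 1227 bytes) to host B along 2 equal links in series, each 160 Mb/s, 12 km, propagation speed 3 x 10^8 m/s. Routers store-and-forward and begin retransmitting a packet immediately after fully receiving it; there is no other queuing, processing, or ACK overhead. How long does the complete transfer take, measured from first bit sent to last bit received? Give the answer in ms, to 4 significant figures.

Per-hop transmission t_tx = L/R = 9816/160000000 = 0.06135 ms.
Per-hop propagation t_prop = 12000/300000000 = 0.04 ms.
Pipeline fill: first packet needs 2·t_tx to clear all hops; remaining 195 packets each add one t_tx.
Total = (2+196-1)·t_tx + 2·t_prop = 197·0.06135 + 2·0.04 = 12.17 ms.

12.17 ms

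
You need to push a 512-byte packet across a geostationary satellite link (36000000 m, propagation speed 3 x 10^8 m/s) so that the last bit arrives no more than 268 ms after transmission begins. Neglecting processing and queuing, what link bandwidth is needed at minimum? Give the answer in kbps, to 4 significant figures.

27.68 kbps

L = 4096 bits.
Propagation delay = 36000000 / 300000000 = 120 ms.
Transmission budget = 268 − 120 = 148 ms.
R ≥ L / t_tx = 4096 bits / 0.148 s = 27.68 kbps.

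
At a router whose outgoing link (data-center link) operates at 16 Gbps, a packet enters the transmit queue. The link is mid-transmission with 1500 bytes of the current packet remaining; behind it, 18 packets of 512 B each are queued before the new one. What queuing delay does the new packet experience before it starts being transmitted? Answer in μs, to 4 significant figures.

Each queued packet: L/R = 4096/16000000000 = 0.256 μs.
18 queued → 4.608 μs.
Plus remaining 12000 bits of current packet: 0.75 μs.
Queuing delay = 5.358 μs.

5.358 μs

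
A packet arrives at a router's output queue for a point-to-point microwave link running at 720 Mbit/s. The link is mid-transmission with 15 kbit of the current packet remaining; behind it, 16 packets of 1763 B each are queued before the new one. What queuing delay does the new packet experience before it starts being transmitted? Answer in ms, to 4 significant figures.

0.3343 ms

Each queued packet: L/R = 14104/720000000 = 0.0195889 ms.
16 queued → 0.313422 ms.
Plus remaining 15000 bits of current packet: 0.0208333 ms.
Queuing delay = 0.3343 ms.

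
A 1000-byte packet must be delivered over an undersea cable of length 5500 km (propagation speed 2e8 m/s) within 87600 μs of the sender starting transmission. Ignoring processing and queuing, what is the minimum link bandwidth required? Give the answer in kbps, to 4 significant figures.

133.1 kbps

L = 8000 bits.
Propagation delay = 5500000 / 200000000 = 27500 μs.
Transmission budget = 87600 − 27500 = 60100 μs.
R ≥ L / t_tx = 8000 bits / 0.0601 s = 133.1 kbps.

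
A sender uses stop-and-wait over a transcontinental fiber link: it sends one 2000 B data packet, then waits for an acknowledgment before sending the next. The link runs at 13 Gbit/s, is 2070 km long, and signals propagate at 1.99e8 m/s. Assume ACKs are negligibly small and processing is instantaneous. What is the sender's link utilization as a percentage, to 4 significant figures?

t_tx = L/R = 16000/13000000000 = 1.23077e-06 s.
t_prop = 2070000/199000000 = 0.010402 s; RTT = 0.020804 s.
Cycle = t_tx + RTT = 0.0208053 s.
Utilization = t_tx / cycle = 1.23077e-06/0.0208053 = 0.005916 %.

0.005916 %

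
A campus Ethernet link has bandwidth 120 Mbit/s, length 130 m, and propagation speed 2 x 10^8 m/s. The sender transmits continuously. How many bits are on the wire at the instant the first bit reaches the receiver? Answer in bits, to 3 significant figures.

78.0 bits

Propagation delay = 130 / 200000000 = 6.5e-07 s.
BDP = R × t_prop = 120000000 × 6.5e-07 = 78 bits.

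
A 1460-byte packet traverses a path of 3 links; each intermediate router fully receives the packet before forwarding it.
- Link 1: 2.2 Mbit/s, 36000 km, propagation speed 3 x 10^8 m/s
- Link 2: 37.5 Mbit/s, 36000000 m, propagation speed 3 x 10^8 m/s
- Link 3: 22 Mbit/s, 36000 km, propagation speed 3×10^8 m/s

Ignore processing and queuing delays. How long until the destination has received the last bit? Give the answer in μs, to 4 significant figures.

L = 1460 × 8 = 11680 bits.
Transmission delays (L/R per hop): 5309.09, 311.467, 530.909 μs; sum = 6151.47 μs.
Propagation delays (d/s per hop): 120000, 120000, 120000 μs; sum = 360000 μs.
End-to-end = 366200 μs.

366200 μs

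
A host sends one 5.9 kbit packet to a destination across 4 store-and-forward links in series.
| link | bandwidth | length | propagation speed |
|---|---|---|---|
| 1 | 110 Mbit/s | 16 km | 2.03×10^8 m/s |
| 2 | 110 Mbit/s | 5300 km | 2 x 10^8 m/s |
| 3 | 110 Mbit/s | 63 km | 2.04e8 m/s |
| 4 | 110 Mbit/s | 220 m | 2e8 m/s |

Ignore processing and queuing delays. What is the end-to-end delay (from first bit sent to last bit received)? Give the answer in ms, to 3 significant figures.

27.1 ms

L = 5900 bits.
Transmission delay per hop = L/R = 5900/110000000 = 0.0536364 ms; 4 hops → 0.214545 ms.
Propagation delays (d/s per hop): 0.0788177, 26.5, 0.308824, 0.0011 ms; sum = 26.8887 ms.
End-to-end = 27.1 ms.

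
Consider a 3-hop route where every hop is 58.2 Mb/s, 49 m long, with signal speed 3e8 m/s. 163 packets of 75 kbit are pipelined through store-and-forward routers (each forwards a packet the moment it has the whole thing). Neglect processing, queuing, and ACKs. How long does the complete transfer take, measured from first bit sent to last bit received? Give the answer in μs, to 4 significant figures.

Per-hop transmission t_tx = L/R = 75000/58200000 = 1288.66 μs.
Per-hop propagation t_prop = 49/300000000 = 0.163333 μs.
Pipeline fill: first packet needs 3·t_tx to clear all hops; remaining 162 packets each add one t_tx.
Total = (3+163-1)·t_tx + 3·t_prop = 165·1288.66 + 3·0.163333 = 212600 μs.

212600 μs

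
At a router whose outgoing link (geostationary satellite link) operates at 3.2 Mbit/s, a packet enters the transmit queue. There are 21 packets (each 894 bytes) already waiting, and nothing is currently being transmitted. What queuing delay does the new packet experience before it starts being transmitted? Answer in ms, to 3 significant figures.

46.9 ms

Each queued packet: L/R = 7152/3200000 = 2.235 ms.
21 queued → 46.935 ms.
Queuing delay = 46.9 ms.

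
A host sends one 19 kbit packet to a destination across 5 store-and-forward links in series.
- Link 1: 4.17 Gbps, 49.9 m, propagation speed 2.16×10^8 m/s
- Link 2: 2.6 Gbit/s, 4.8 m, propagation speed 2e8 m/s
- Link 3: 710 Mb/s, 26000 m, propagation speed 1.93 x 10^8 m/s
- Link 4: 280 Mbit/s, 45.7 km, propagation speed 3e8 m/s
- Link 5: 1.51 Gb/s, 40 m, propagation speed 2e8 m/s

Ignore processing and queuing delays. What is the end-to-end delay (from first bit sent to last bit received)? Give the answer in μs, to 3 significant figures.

L = 19000 bits.
Transmission delays (L/R per hop): 4.55635, 7.30769, 26.7606, 67.8571, 12.5828 μs; sum = 119.065 μs.
Propagation delays (d/s per hop): 0.231019, 0.024, 134.715, 152.333, 0.2 μs; sum = 287.503 μs.
End-to-end = 407 μs.

407 μs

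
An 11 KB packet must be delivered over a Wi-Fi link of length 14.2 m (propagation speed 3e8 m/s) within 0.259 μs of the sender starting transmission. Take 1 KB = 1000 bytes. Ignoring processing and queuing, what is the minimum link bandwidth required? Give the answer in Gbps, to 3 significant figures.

L = 88000 bits.
Propagation delay = 14.2 / 300000000 = 0.0473333 μs.
Transmission budget = 0.259 − 0.0473333 = 0.211667 μs.
R ≥ L / t_tx = 88000 bits / 2.11667e-07 s = 416 Gbps.

416 Gbps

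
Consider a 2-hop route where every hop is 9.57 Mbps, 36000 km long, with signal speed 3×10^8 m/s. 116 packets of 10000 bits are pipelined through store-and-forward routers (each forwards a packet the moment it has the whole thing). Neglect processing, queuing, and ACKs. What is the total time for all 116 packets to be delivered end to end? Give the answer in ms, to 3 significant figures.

362 ms

Per-hop transmission t_tx = L/R = 10000/9570000 = 1.04493 ms.
Per-hop propagation t_prop = 36000000/300000000 = 120 ms.
Pipeline fill: first packet needs 2·t_tx to clear all hops; remaining 115 packets each add one t_tx.
Total = (2+116-1)·t_tx + 2·t_prop = 117·1.04493 + 2·120 = 362 ms.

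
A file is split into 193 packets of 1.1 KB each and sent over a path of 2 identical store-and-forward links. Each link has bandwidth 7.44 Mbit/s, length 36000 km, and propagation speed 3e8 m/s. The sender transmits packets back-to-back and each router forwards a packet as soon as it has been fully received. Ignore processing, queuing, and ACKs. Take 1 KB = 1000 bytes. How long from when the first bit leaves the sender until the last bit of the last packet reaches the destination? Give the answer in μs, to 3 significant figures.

469000 μs

Per-hop transmission t_tx = L/R = 8800/7440000 = 1182.8 μs.
Per-hop propagation t_prop = 36000000/300000000 = 120000 μs.
Pipeline fill: first packet needs 2·t_tx to clear all hops; remaining 192 packets each add one t_tx.
Total = (2+193-1)·t_tx + 2·t_prop = 194·1182.8 + 2·120000 = 469000 μs.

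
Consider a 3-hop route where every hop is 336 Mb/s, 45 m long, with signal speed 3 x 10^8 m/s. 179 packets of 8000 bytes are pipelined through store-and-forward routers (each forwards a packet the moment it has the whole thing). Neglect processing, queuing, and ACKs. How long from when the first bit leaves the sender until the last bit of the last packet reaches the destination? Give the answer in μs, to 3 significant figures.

34500 μs

Per-hop transmission t_tx = L/R = 64000/336000000 = 190.476 μs.
Per-hop propagation t_prop = 45/300000000 = 0.15 μs.
Pipeline fill: first packet needs 3·t_tx to clear all hops; remaining 178 packets each add one t_tx.
Total = (3+179-1)·t_tx + 3·t_prop = 181·190.476 + 3·0.15 = 34500 μs.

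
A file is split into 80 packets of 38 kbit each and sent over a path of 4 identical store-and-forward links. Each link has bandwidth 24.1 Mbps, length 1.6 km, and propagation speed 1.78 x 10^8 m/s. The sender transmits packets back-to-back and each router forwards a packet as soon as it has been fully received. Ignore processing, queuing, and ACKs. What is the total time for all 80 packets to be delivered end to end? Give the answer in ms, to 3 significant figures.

Per-hop transmission t_tx = L/R = 38000/24100000 = 1.57676 ms.
Per-hop propagation t_prop = 1600/178000000 = 0.00898876 ms.
Pipeline fill: first packet needs 4·t_tx to clear all hops; remaining 79 packets each add one t_tx.
Total = (4+80-1)·t_tx + 4·t_prop = 83·1.57676 + 4·0.00898876 = 131 ms.

131 ms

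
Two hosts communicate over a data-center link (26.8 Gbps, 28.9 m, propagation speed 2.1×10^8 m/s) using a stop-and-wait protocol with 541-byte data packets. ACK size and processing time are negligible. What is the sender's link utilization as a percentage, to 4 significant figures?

36.98 %

t_tx = L/R = 4328/26800000000 = 1.61493e-07 s.
t_prop = 28.9/210000000 = 1.37619e-07 s; RTT = 2.75238e-07 s.
Cycle = t_tx + RTT = 4.36731e-07 s.
Utilization = t_tx / cycle = 1.61493e-07/4.36731e-07 = 36.98 %.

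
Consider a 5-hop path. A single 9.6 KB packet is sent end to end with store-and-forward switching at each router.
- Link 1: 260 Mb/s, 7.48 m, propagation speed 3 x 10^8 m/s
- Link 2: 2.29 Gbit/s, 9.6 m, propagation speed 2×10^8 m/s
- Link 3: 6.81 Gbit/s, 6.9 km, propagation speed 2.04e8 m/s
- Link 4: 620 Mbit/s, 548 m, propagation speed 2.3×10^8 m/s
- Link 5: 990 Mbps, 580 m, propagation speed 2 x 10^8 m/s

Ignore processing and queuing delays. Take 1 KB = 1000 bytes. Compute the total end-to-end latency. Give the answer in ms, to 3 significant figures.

L = 76800 bits.
Transmission delays (L/R per hop): 0.295385, 0.0335371, 0.0112775, 0.123871, 0.0775758 ms; sum = 0.541646 ms.
Propagation delays (d/s per hop): 2.49333e-05, 4.8e-05, 0.0338235, 0.00238261, 0.0029 ms; sum = 0.0391791 ms.
End-to-end = 0.581 ms.

0.581 ms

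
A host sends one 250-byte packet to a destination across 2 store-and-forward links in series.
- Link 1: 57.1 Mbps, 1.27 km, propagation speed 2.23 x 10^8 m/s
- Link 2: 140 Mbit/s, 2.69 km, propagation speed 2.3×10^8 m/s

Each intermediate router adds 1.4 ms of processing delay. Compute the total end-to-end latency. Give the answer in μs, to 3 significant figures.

1470 μs

L = 250 × 8 = 2000 bits.
Transmission delays (L/R per hop): 35.0263, 14.2857 μs; sum = 49.312 μs.
Propagation delays (d/s per hop): 5.69507, 11.6957 μs; sum = 17.3907 μs.
Processing at 1 router(s): 1 × 1.4 ms = 1400 μs.
End-to-end = 1470 μs.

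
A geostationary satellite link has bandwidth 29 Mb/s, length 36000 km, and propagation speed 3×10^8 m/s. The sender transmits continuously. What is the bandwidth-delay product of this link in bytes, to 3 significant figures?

Propagation delay = 36000000 / 300000000 = 0.12 s.
BDP = R × t_prop = 29000000 × 0.12 = 3480000 bits.
In bytes: 3480000/8 = 435000 bytes.

435000 bytes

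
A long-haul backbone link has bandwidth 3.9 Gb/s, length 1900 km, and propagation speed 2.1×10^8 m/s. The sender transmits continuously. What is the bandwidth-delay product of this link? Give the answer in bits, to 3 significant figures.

35300000 bits

Propagation delay = 1900000 / 210000000 = 0.00904762 s.
BDP = R × t_prop = 3900000000 × 0.00904762 = 35285700 bits.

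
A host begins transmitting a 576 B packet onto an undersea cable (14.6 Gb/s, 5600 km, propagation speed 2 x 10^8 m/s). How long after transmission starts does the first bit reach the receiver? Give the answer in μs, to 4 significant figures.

First bit experiences only propagation delay: d/s = 5600000/200000000 = 28000 μs.

28000 μs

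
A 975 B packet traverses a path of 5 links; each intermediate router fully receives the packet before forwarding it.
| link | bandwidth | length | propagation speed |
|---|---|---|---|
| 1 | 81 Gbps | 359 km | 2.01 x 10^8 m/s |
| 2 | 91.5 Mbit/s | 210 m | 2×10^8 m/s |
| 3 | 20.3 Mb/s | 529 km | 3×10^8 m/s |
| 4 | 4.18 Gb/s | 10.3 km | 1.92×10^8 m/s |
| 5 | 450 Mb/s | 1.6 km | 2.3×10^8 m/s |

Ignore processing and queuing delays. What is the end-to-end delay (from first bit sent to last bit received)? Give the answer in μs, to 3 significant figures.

L = 975 × 8 = 7800 bits.
Transmission delays (L/R per hop): 0.0962963, 85.2459, 384.236, 1.86603, 17.3333 μs; sum = 488.778 μs.
Propagation delays (d/s per hop): 1786.07, 1.05, 1763.33, 53.6458, 6.95652 μs; sum = 3611.06 μs.
End-to-end = 4100 μs.

4100 μs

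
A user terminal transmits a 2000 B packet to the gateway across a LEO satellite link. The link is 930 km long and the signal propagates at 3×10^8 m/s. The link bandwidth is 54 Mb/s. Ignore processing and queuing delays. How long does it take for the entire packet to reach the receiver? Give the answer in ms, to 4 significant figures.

3.396 ms

L = 2000 × 8 = 16000 bits.
Transmission delay = L/R = 16000 / 54000000 = 0.296296 ms.
Propagation delay = d/s = 930000 m / 300000000 m/s = 3.1 ms.
Total = 3.396 ms.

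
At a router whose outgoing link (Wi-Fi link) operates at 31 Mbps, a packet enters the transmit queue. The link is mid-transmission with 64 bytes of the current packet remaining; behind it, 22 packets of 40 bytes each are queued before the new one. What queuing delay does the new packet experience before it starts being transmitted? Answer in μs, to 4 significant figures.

Each queued packet: L/R = 320/31000000 = 10.3226 μs.
22 queued → 227.097 μs.
Plus remaining 512 bits of current packet: 16.5161 μs.
Queuing delay = 243.6 μs.

243.6 μs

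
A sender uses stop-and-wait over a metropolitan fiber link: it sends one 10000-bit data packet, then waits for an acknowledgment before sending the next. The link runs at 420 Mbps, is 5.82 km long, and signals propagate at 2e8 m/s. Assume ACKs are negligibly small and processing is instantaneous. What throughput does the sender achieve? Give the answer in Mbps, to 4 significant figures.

t_tx = L/R = 10000/420000000 = 2.38095e-05 s.
t_prop = 5820/200000000 = 2.91e-05 s; RTT = 5.82e-05 s.
Cycle = t_tx + RTT = 8.20095e-05 s.
Throughput = L / cycle = 10000 / 8.20095e-05 = 121.9 Mbps.

121.9 Mbps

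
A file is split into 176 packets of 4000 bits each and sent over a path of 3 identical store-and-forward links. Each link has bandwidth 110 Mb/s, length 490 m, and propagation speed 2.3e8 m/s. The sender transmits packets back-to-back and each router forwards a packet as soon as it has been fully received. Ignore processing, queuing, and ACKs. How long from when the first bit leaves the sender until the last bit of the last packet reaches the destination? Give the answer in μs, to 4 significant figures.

Per-hop transmission t_tx = L/R = 4000/110000000 = 36.3636 μs.
Per-hop propagation t_prop = 490/2.3e+08 = 2.13043 μs.
Pipeline fill: first packet needs 3·t_tx to clear all hops; remaining 175 packets each add one t_tx.
Total = (3+176-1)·t_tx + 3·t_prop = 178·36.3636 + 3·2.13043 = 6479 μs.

6479 μs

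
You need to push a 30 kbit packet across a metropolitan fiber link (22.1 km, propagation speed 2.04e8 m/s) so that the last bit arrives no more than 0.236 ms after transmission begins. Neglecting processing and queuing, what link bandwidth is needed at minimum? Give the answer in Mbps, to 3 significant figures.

235 Mbps

Propagation delay = 22100 / 204000000 = 0.108333 ms.
Transmission budget = 0.236 − 0.108333 = 0.127667 ms.
R ≥ L / t_tx = 30000 bits / 0.000127667 s = 235 Mbps.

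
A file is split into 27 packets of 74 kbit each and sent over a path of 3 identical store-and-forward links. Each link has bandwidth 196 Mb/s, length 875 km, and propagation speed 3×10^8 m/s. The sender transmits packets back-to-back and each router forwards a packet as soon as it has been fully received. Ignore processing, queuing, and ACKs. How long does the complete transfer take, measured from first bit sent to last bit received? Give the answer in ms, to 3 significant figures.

Per-hop transmission t_tx = L/R = 74000/196000000 = 0.377551 ms.
Per-hop propagation t_prop = 875000/300000000 = 2.91667 ms.
Pipeline fill: first packet needs 3·t_tx to clear all hops; remaining 26 packets each add one t_tx.
Total = (3+27-1)·t_tx + 3·t_prop = 29·0.377551 + 3·2.91667 = 19.7 ms.

19.7 ms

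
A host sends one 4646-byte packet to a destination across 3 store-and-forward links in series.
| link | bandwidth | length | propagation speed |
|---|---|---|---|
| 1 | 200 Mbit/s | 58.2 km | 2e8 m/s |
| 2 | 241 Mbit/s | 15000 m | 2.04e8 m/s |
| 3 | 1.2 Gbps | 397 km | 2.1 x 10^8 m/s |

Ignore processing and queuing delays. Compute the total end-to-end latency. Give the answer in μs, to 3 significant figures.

2630 μs

L = 4646 × 8 = 37168 bits.
Transmission delays (L/R per hop): 185.84, 154.224, 30.9733 μs; sum = 371.037 μs.
Propagation delays (d/s per hop): 291, 73.5294, 1890.48 μs; sum = 2255.01 μs.
End-to-end = 2630 μs.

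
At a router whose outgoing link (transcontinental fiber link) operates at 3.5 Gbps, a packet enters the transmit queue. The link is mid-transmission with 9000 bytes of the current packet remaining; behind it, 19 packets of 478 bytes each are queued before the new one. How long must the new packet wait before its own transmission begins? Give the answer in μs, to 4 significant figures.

Each queued packet: L/R = 3824/3500000000 = 1.09257 μs.
19 queued → 20.7589 μs.
Plus remaining 72000 bits of current packet: 20.5714 μs.
Queuing delay = 41.33 μs.

41.33 μs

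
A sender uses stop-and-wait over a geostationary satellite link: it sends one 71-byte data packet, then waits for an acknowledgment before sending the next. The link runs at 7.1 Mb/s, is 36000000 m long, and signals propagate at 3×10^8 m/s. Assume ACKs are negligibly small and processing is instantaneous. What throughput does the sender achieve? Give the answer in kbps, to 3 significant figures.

2.37 kbps

t_tx = L/R = 568/7100000 = 8e-05 s.
t_prop = 36000000/300000000 = 0.12 s; RTT = 0.24 s.
Cycle = t_tx + RTT = 0.24008 s.
Throughput = L / cycle = 568 / 0.24008 = 2.37 kbps.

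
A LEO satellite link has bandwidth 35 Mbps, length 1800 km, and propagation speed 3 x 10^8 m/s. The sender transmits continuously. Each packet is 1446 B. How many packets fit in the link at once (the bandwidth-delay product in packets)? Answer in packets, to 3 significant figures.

18.2 packets

Propagation delay = 1800000 / 300000000 = 0.006 s.
BDP = R × t_prop = 35000000 × 0.006 = 210000 bits.
In packets of 11568 bits: 18.2 packets.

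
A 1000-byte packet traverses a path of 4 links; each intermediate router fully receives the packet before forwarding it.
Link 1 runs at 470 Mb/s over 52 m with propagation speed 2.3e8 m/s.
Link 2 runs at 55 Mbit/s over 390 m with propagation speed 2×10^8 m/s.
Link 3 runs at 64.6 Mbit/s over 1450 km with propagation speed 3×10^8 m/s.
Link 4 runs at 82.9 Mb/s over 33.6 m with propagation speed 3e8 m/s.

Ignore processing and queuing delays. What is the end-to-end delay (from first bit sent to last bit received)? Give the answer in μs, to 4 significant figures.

L = 1000 × 8 = 8000 bits.
Transmission delays (L/R per hop): 17.0213, 145.455, 123.839, 96.5018 μs; sum = 382.817 μs.
Propagation delays (d/s per hop): 0.226087, 1.95, 4833.33, 0.112 μs; sum = 4835.62 μs.
End-to-end = 5218 μs.

5218 μs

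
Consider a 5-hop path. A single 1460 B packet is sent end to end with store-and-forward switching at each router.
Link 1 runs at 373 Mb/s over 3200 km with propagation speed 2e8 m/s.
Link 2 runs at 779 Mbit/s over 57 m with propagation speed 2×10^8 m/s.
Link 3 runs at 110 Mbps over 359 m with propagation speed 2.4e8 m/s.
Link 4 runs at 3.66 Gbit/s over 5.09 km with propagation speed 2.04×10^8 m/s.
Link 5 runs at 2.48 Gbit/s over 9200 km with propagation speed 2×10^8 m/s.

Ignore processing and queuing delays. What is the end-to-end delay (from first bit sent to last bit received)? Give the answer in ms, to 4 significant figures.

62.19 ms

L = 1460 × 8 = 11680 bits.
Transmission delays (L/R per hop): 0.0313137, 0.0149936, 0.106182, 0.00319126, 0.00470968 ms; sum = 0.16039 ms.
Propagation delays (d/s per hop): 16, 0.000285, 0.00149583, 0.024951, 46 ms; sum = 62.0267 ms.
End-to-end = 62.19 ms.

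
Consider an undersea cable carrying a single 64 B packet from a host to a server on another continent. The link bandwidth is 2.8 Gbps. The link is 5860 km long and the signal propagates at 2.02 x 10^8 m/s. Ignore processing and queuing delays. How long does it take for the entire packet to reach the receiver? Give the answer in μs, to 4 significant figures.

L = 64 × 8 = 512 bits.
Transmission delay = L/R = 512 / 2800000000 = 0.182857 μs.
Propagation delay = d/s = 5860000 m / 202000000 m/s = 29009.9 μs.
Total = 29010 μs.

29010 μs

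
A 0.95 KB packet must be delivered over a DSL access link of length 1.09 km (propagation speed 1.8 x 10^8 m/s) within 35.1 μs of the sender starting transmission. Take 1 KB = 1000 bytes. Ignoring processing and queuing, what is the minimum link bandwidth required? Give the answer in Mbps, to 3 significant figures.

262 Mbps

L = 7600 bits.
Propagation delay = 1090 / 180000000 = 6.05556 μs.
Transmission budget = 35.1 − 6.05556 = 29.0444 μs.
R ≥ L / t_tx = 7600 bits / 2.90444e-05 s = 262 Mbps.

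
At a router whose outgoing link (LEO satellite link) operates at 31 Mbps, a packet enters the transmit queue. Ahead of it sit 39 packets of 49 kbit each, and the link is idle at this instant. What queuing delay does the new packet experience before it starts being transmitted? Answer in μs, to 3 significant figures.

Each queued packet: L/R = 49000/31000000 = 1580.65 μs.
39 queued → 61645.2 μs.
Queuing delay = 61600 μs.

61600 μs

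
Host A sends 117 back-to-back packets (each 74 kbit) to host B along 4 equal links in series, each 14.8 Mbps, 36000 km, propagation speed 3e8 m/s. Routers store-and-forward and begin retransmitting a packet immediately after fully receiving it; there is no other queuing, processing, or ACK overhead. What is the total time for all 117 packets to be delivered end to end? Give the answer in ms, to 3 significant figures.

Per-hop transmission t_tx = L/R = 74000/14800000 = 5 ms.
Per-hop propagation t_prop = 36000000/300000000 = 120 ms.
Pipeline fill: first packet needs 4·t_tx to clear all hops; remaining 116 packets each add one t_tx.
Total = (4+117-1)·t_tx + 4·t_prop = 120·5 + 4·120 = 1080 ms.

1080 ms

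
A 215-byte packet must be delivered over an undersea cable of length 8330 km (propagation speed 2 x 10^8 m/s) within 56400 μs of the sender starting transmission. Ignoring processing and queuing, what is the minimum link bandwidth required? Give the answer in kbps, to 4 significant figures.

L = 1720 bits.
Propagation delay = 8330000 / 200000000 = 41650 μs.
Transmission budget = 56400 − 41650 = 14750 μs.
R ≥ L / t_tx = 1720 bits / 0.01475 s = 116.6 kbps.

116.6 kbps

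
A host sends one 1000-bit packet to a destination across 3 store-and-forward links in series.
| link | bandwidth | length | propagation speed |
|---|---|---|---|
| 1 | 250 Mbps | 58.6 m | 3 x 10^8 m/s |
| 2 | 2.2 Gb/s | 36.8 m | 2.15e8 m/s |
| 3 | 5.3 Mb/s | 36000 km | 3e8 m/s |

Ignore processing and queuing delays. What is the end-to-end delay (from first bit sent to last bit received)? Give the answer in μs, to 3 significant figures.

120000 μs

Transmission delays (L/R per hop): 4, 0.454545, 188.679 μs; sum = 193.134 μs.
Propagation delays (d/s per hop): 0.195333, 0.171163, 120000 μs; sum = 120000 μs.
End-to-end = 120000 μs.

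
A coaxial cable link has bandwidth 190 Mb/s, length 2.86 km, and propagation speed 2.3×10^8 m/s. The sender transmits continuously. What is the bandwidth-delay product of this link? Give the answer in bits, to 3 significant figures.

Propagation delay = 2860 / 2.3e+08 = 1.24348e-05 s.
BDP = R × t_prop = 190000000 × 1.24348e-05 = 2362.61 bits.

2360 bits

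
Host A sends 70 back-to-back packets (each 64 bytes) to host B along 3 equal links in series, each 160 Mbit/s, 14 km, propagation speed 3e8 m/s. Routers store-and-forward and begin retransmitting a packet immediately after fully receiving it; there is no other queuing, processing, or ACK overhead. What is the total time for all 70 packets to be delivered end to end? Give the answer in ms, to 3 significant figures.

Per-hop transmission t_tx = L/R = 512/160000000 = 0.0032 ms.
Per-hop propagation t_prop = 14000/300000000 = 0.0466667 ms.
Pipeline fill: first packet needs 3·t_tx to clear all hops; remaining 69 packets each add one t_tx.
Total = (3+70-1)·t_tx + 3·t_prop = 72·0.0032 + 3·0.0466667 = 0.370 ms.

0.370 ms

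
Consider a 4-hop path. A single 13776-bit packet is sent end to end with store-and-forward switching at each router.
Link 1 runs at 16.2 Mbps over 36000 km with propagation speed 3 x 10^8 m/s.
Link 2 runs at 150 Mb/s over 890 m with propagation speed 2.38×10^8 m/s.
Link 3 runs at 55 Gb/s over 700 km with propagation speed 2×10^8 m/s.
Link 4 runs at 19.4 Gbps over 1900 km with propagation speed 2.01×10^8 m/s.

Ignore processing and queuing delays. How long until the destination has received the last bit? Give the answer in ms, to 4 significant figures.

Transmission delays (L/R per hop): 0.85037, 0.09184, 0.000250473, 0.000710103 ms; sum = 0.943171 ms.
Propagation delays (d/s per hop): 120, 0.0037395, 3.5, 9.45274 ms; sum = 132.956 ms.
End-to-end = 133.9 ms.

133.9 ms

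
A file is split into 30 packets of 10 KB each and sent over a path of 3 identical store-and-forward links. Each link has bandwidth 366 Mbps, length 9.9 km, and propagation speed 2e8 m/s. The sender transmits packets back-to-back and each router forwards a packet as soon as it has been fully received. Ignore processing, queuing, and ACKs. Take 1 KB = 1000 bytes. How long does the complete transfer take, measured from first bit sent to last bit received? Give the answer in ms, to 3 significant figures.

Per-hop transmission t_tx = L/R = 80000/366000000 = 0.218579 ms.
Per-hop propagation t_prop = 9900/200000000 = 0.0495 ms.
Pipeline fill: first packet needs 3·t_tx to clear all hops; remaining 29 packets each add one t_tx.
Total = (3+30-1)·t_tx + 3·t_prop = 32·0.218579 + 3·0.0495 = 7.14 ms.

7.14 ms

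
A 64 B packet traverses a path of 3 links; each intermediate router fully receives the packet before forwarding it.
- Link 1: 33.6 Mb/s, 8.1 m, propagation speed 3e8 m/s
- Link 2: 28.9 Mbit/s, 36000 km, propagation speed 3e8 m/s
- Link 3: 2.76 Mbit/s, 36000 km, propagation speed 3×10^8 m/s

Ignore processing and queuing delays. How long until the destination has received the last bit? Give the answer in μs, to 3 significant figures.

L = 64 × 8 = 512 bits.
Transmission delays (L/R per hop): 15.2381, 17.7163, 185.507 μs; sum = 218.462 μs.
Propagation delays (d/s per hop): 0.027, 120000, 120000 μs; sum = 240000 μs.
End-to-end = 240000 μs.

240000 μs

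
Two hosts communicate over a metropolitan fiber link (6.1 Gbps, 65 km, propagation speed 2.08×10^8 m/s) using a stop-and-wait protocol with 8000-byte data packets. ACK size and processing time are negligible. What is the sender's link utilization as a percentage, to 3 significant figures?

t_tx = L/R = 64000/6100000000 = 1.04918e-05 s.
t_prop = 65000/208000000 = 0.0003125 s; RTT = 0.000625 s.
Cycle = t_tx + RTT = 0.000635492 s.
Utilization = t_tx / cycle = 1.04918e-05/0.000635492 = 1.65 %.

1.65 %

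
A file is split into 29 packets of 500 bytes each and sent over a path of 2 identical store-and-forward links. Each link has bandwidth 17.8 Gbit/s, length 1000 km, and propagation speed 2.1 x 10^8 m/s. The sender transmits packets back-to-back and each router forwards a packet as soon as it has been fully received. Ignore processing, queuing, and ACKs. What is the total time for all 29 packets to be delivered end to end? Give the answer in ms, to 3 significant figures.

9.53 ms

Per-hop transmission t_tx = L/R = 4000/17800000000 = 0.000224719 ms.
Per-hop propagation t_prop = 1000000/210000000 = 4.7619 ms.
Pipeline fill: first packet needs 2·t_tx to clear all hops; remaining 28 packets each add one t_tx.
Total = (2+29-1)·t_tx + 2·t_prop = 30·0.000224719 + 2·4.7619 = 9.53 ms.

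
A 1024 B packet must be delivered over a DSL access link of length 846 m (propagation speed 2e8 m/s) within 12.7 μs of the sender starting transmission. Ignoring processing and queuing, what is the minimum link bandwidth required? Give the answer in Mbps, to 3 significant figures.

967 Mbps

L = 8192 bits.
Propagation delay = 846 / 200000000 = 4.23 μs.
Transmission budget = 12.7 − 4.23 = 8.47 μs.
R ≥ L / t_tx = 8192 bits / 8.47e-06 s = 967 Mbps.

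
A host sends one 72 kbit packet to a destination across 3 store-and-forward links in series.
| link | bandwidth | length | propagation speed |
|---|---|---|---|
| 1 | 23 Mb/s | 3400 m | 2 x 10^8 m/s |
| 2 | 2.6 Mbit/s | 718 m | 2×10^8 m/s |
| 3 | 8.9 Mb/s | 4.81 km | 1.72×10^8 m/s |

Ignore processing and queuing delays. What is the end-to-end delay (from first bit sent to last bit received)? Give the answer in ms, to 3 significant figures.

L = 72000 bits.
Transmission delays (L/R per hop): 3.13043, 27.6923, 8.08989 ms; sum = 38.9126 ms.
Propagation delays (d/s per hop): 0.017, 0.00359, 0.0279651 ms; sum = 0.0485551 ms.
End-to-end = 39.0 ms.

39.0 ms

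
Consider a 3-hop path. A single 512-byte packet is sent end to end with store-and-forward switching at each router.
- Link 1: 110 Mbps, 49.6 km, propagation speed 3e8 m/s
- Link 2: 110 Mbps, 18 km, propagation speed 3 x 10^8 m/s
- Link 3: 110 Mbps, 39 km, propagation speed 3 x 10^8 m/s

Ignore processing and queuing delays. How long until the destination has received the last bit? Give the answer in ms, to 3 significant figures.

L = 512 × 8 = 4096 bits.
Transmission delay per hop = L/R = 4096/110000000 = 0.0372364 ms; 3 hops → 0.111709 ms.
Propagation delays (d/s per hop): 0.165333, 0.06, 0.13 ms; sum = 0.355333 ms.
End-to-end = 0.467 ms.

0.467 ms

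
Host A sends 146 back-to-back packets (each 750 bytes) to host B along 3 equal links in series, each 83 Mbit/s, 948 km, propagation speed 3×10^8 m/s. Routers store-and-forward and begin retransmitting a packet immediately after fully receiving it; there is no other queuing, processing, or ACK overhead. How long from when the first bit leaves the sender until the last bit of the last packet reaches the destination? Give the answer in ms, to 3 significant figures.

20.2 ms

Per-hop transmission t_tx = L/R = 6000/83000000 = 0.0722892 ms.
Per-hop propagation t_prop = 948000/300000000 = 3.16 ms.
Pipeline fill: first packet needs 3·t_tx to clear all hops; remaining 145 packets each add one t_tx.
Total = (3+146-1)·t_tx + 3·t_prop = 148·0.0722892 + 3·3.16 = 20.2 ms.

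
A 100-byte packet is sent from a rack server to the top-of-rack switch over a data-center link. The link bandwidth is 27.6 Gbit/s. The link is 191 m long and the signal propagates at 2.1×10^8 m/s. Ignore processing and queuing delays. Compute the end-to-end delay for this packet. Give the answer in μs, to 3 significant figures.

L = 100 × 8 = 800 bits.
Transmission delay = L/R = 800 / 27600000000 = 0.0289855 μs.
Propagation delay = d/s = 191 m / 210000000 m/s = 0.909524 μs.
Total = 0.939 μs.

0.939 μs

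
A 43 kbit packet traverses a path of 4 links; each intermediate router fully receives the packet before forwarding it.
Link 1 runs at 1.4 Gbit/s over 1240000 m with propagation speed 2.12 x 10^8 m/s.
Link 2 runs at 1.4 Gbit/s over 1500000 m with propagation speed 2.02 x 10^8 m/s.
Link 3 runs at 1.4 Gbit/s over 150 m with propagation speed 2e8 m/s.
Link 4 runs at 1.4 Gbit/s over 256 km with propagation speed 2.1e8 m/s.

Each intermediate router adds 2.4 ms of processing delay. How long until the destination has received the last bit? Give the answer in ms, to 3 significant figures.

L = 43000 bits.
Transmission delay per hop = L/R = 43000/1400000000 = 0.0307143 ms; 4 hops → 0.122857 ms.
Propagation delays (d/s per hop): 5.84906, 7.42574, 0.00075, 1.21905 ms; sum = 14.4946 ms.
Processing at 3 router(s): 3 × 2.4 ms = 7.2 ms.
End-to-end = 21.8 ms.

21.8 ms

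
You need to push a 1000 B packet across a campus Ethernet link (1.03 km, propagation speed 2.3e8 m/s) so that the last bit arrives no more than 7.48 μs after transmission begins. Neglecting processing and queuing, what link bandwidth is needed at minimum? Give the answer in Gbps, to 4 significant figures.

L = 8000 bits.
Propagation delay = 1030 / 2.3e+08 = 4.47826 μs.
Transmission budget = 7.48 − 4.47826 = 3.00174 μs.
R ≥ L / t_tx = 8000 bits / 3.00174e-06 s = 2.665 Gbps.

2.665 Gbps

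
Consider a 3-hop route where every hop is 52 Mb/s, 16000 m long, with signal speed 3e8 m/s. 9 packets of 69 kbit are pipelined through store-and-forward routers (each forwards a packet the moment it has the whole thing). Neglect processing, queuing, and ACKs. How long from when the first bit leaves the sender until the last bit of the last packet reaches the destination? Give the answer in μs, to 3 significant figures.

14800 μs

Per-hop transmission t_tx = L/R = 69000/52000000 = 1326.92 μs.
Per-hop propagation t_prop = 16000/300000000 = 53.3333 μs.
Pipeline fill: first packet needs 3·t_tx to clear all hops; remaining 8 packets each add one t_tx.
Total = (3+9-1)·t_tx + 3·t_prop = 11·1326.92 + 3·53.3333 = 14800 μs.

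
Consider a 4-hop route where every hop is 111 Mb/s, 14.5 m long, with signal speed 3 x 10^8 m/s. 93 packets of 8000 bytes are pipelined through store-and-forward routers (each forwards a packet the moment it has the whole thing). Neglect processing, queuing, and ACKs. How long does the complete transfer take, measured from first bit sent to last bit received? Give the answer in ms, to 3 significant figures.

Per-hop transmission t_tx = L/R = 64000/111000000 = 0.576577 ms.
Per-hop propagation t_prop = 14.5/300000000 = 4.83333e-05 ms.
Pipeline fill: first packet needs 4·t_tx to clear all hops; remaining 92 packets each add one t_tx.
Total = (4+93-1)·t_tx + 4·t_prop = 96·0.576577 + 4·4.83333e-05 = 55.4 ms.

55.4 ms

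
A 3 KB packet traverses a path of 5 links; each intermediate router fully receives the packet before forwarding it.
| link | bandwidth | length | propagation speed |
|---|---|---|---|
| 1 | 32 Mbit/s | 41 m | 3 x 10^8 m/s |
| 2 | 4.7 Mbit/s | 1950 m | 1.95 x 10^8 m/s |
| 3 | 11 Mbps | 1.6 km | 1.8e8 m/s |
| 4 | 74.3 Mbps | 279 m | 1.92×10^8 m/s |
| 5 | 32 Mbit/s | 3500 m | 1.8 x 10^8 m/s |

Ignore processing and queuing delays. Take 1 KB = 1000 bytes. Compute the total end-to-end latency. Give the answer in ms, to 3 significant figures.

9.15 ms

L = 24000 bits.
Transmission delays (L/R per hop): 0.75, 5.10638, 2.18182, 0.323015, 0.75 ms; sum = 9.11122 ms.
Propagation delays (d/s per hop): 0.000136667, 0.01, 0.00888889, 0.00145313, 0.0194444 ms; sum = 0.0399231 ms.
End-to-end = 9.15 ms.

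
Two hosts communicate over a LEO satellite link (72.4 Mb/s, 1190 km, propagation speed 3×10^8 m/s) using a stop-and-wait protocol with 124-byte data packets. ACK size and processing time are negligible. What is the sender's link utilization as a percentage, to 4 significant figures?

t_tx = L/R = 992/72400000 = 1.37017e-05 s.
t_prop = 1190000/300000000 = 0.00396667 s; RTT = 0.00793333 s.
Cycle = t_tx + RTT = 0.00794703 s.
Utilization = t_tx / cycle = 1.37017e-05/0.00794703 = 0.1724 %.

0.1724 %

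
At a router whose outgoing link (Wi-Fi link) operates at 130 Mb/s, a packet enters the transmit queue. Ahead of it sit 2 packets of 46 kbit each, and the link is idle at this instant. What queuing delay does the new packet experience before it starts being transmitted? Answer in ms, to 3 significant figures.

0.708 ms

Each queued packet: L/R = 46000/130000000 = 0.353846 ms.
2 queued → 0.707692 ms.
Queuing delay = 0.708 ms.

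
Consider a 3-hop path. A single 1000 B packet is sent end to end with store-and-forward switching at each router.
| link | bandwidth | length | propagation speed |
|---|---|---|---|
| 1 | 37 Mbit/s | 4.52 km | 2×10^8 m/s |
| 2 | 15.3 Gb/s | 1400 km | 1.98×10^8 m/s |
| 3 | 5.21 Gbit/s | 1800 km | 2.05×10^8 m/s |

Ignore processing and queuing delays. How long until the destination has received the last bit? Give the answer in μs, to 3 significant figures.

16100 μs

L = 1000 × 8 = 8000 bits.
Transmission delays (L/R per hop): 216.216, 0.522876, 1.53551 μs; sum = 218.275 μs.
Propagation delays (d/s per hop): 22.6, 7070.71, 8780.49 μs; sum = 15873.8 μs.
End-to-end = 16100 μs.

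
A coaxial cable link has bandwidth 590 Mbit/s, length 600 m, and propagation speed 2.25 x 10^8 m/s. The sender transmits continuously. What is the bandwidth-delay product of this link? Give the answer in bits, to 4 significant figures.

Propagation delay = 600 / 225000000 = 2.66667e-06 s.
BDP = R × t_prop = 590000000 × 2.66667e-06 = 1573.33 bits.

1573 bits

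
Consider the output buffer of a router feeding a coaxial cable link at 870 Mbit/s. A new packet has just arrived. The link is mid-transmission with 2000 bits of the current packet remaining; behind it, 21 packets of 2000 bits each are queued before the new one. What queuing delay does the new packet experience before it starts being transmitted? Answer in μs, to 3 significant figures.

50.6 μs

Each queued packet: L/R = 2000/870000000 = 2.29885 μs.
21 queued → 48.2759 μs.
Plus remaining 2000 bits of current packet: 2.29885 μs.
Queuing delay = 50.6 μs.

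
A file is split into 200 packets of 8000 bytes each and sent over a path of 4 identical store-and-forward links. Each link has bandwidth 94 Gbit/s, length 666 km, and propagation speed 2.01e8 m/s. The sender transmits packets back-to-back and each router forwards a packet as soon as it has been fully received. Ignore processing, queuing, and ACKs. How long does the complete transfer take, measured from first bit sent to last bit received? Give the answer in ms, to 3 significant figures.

Per-hop transmission t_tx = L/R = 64000/94000000000 = 0.000680851 ms.
Per-hop propagation t_prop = 666000/2.01e+08 = 3.31343 ms.
Pipeline fill: first packet needs 4·t_tx to clear all hops; remaining 199 packets each add one t_tx.
Total = (4+200-1)·t_tx + 4·t_prop = 203·0.000680851 + 4·3.31343 = 13.4 ms.

13.4 ms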